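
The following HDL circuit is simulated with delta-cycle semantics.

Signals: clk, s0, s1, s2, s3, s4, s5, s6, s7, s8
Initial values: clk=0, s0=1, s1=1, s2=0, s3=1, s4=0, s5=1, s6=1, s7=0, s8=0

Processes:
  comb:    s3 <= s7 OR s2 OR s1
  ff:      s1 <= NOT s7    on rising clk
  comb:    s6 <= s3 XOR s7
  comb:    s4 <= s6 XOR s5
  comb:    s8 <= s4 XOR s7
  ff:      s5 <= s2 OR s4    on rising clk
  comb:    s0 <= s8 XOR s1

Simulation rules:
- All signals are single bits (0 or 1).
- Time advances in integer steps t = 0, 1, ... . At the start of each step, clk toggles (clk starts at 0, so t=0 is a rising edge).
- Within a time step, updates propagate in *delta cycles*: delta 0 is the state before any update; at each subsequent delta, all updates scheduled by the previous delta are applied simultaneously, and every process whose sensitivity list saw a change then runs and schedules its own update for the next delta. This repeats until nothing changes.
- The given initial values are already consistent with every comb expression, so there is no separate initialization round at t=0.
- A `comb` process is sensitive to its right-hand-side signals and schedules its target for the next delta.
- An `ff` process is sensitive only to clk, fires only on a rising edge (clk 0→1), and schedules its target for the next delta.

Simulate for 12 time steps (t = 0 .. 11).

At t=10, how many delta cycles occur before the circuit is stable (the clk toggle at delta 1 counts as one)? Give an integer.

[bits: s4,s7,s2,s1,s6,s3,clk,s8,s0,s5]
t=0: Δ0=0001110011 Δ1=0001111011 Δ2=0001111010 Δ3=1001111010 Δ4=1001111110 Δ5=1001111100 | 5Δ
t=1: Δ0=1001111100 Δ1=1001110100 | 1Δ
t=2: Δ0=1001110100 Δ1=1001111100 Δ2=1001111101 Δ3=0001111101 Δ4=0001111001 Δ5=0001111011 | 5Δ
t=3: Δ0=0001111011 Δ1=0001110011 | 1Δ
t=4: Δ0=0001110011 Δ1=0001111011 Δ2=0001111010 Δ3=1001111010 Δ4=1001111110 Δ5=1001111100 | 5Δ
t=5: Δ0=1001111100 Δ1=1001110100 | 1Δ
t=6: Δ0=1001110100 Δ1=1001111100 Δ2=1001111101 Δ3=0001111101 Δ4=0001111001 Δ5=0001111011 | 5Δ
t=7: Δ0=0001111011 Δ1=0001110011 | 1Δ
t=8: Δ0=0001110011 Δ1=0001111011 Δ2=0001111010 Δ3=1001111010 Δ4=1001111110 Δ5=1001111100 | 5Δ
t=9: Δ0=1001111100 Δ1=1001110100 | 1Δ
t=10: Δ0=1001110100 Δ1=1001111100 Δ2=1001111101 Δ3=0001111101 Δ4=0001111001 Δ5=0001111011 | 5Δ
t=11: Δ0=0001111011 Δ1=0001110011 | 1Δ

5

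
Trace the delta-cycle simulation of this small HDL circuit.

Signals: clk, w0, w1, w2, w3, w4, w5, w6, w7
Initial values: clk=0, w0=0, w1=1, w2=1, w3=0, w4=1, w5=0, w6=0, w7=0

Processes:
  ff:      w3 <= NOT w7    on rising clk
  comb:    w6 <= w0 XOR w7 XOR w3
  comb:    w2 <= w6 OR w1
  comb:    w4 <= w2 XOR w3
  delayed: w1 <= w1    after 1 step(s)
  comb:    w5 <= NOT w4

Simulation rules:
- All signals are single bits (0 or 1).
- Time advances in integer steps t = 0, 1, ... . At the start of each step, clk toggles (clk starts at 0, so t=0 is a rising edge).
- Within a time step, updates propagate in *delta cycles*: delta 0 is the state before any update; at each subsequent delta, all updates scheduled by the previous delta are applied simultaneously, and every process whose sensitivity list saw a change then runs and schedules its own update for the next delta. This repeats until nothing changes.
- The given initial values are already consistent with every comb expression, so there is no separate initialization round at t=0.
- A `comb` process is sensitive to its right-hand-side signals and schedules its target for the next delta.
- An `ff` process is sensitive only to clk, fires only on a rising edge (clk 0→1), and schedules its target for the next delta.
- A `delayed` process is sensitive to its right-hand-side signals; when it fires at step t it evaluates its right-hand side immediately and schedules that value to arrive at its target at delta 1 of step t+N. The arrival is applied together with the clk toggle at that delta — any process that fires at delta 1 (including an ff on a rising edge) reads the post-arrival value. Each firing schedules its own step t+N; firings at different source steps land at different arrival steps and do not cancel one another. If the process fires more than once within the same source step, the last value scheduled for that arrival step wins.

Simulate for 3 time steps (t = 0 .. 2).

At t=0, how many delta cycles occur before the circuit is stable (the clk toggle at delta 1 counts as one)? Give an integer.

4

t0.Δ0 w3=0 w6=0 w2=1 w1=1 w7=0 w5=0 clk=0 w4=1 w0=0
t0.Δ1 w3=0 w6=0 w2=1 w1=1 w7=0 w5=0 clk=1 w4=1 w0=0
t0.Δ2 w3=1 w6=0 w2=1 w1=1 w7=0 w5=0 clk=1 w4=1 w0=0
t0.Δ3 w3=1 w6=1 w2=1 w1=1 w7=0 w5=0 clk=1 w4=0 w0=0
t0.Δ4 w3=1 w6=1 w2=1 w1=1 w7=0 w5=1 clk=1 w4=0 w0=0
t1.Δ0 w3=1 w6=1 w2=1 w1=1 w7=0 w5=1 clk=1 w4=0 w0=0
t1.Δ1 w3=1 w6=1 w2=1 w1=1 w7=0 w5=1 clk=0 w4=0 w0=0
t2.Δ0 w3=1 w6=1 w2=1 w1=1 w7=0 w5=1 clk=0 w4=0 w0=0
t2.Δ1 w3=1 w6=1 w2=1 w1=1 w7=0 w5=1 clk=1 w4=0 w0=0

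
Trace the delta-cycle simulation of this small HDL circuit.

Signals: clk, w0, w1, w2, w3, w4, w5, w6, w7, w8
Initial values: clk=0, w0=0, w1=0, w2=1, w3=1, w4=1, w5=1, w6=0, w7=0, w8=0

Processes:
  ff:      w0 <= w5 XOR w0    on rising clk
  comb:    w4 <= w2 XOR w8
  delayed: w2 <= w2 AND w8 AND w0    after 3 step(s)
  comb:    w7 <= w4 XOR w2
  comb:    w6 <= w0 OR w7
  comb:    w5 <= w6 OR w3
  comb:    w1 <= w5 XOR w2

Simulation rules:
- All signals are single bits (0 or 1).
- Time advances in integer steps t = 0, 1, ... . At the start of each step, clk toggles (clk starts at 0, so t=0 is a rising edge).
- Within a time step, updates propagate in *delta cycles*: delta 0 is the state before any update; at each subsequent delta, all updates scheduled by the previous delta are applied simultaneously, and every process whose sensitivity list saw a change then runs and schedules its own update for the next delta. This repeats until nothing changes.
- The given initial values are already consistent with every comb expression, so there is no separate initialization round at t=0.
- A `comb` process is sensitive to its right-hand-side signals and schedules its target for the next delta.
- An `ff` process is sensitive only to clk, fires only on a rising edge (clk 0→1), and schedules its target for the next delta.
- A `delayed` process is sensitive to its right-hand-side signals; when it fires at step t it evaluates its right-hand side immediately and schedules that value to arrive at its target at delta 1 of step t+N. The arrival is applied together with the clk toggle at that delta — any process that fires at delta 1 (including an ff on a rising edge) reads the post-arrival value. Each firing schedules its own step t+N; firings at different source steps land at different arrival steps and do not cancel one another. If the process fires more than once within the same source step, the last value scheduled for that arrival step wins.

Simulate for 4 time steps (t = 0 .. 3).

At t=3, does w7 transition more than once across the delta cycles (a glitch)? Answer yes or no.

t0.Δ0 w5=1 w2=1 w7=0 w8=0 w0=0 clk=0 w6=0 w1=0 w4=1 w3=1
t0.Δ1 w5=1 w2=1 w7=0 w8=0 w0=0 clk=1 w6=0 w1=0 w4=1 w3=1
t0.Δ2 w5=1 w2=1 w7=0 w8=0 w0=1 clk=1 w6=0 w1=0 w4=1 w3=1
t0.Δ3 w5=1 w2=1 w7=0 w8=0 w0=1 clk=1 w6=1 w1=0 w4=1 w3=1
t1.Δ0 w5=1 w2=1 w7=0 w8=0 w0=1 clk=1 w6=1 w1=0 w4=1 w3=1
t1.Δ1 w5=1 w2=1 w7=0 w8=0 w0=1 clk=0 w6=1 w1=0 w4=1 w3=1
t2.Δ0 w5=1 w2=1 w7=0 w8=0 w0=1 clk=0 w6=1 w1=0 w4=1 w3=1
t2.Δ1 w5=1 w2=1 w7=0 w8=0 w0=1 clk=1 w6=1 w1=0 w4=1 w3=1
t2.Δ2 w5=1 w2=1 w7=0 w8=0 w0=0 clk=1 w6=1 w1=0 w4=1 w3=1
t2.Δ3 w5=1 w2=1 w7=0 w8=0 w0=0 clk=1 w6=0 w1=0 w4=1 w3=1
t3.Δ0 w5=1 w2=1 w7=0 w8=0 w0=0 clk=1 w6=0 w1=0 w4=1 w3=1
t3.Δ1 w5=1 w2=0 w7=0 w8=0 w0=0 clk=0 w6=0 w1=0 w4=1 w3=1
t3.Δ2 w5=1 w2=0 w7=1 w8=0 w0=0 clk=0 w6=0 w1=1 w4=0 w3=1
t3.Δ3 w5=1 w2=0 w7=0 w8=0 w0=0 clk=0 w6=1 w1=1 w4=0 w3=1
t3.Δ4 w5=1 w2=0 w7=0 w8=0 w0=0 clk=0 w6=0 w1=1 w4=0 w3=1

yes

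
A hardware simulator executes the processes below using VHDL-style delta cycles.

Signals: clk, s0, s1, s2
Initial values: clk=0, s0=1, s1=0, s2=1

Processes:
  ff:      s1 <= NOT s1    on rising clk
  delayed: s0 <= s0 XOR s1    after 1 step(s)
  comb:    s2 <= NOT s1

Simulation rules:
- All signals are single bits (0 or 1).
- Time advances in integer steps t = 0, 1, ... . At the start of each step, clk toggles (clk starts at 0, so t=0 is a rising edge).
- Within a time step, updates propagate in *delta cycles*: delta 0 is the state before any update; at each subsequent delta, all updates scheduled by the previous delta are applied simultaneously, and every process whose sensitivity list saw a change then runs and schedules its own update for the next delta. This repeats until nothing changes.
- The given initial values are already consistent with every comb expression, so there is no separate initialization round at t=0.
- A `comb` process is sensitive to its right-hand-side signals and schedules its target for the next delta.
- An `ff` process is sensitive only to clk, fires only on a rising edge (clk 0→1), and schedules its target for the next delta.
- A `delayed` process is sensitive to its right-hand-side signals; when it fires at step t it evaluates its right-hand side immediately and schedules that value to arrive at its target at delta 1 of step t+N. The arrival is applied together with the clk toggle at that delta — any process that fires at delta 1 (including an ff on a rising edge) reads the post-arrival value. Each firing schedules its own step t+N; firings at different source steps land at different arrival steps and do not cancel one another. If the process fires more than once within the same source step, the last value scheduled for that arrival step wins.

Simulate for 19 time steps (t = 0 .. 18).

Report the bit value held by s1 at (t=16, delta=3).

1

t0.Δ0 s1=0 s2=1 s0=1 clk=0
t0.Δ1 s1=0 s2=1 s0=1 clk=1
t0.Δ2 s1=1 s2=1 s0=1 clk=1
t0.Δ3 s1=1 s2=0 s0=1 clk=1
t1.Δ0 s1=1 s2=0 s0=1 clk=1
t1.Δ1 s1=1 s2=0 s0=0 clk=0
t2.Δ0 s1=1 s2=0 s0=0 clk=0
t2.Δ1 s1=1 s2=0 s0=1 clk=1
t2.Δ2 s1=0 s2=0 s0=1 clk=1
t2.Δ3 s1=0 s2=1 s0=1 clk=1
t3.Δ0 s1=0 s2=1 s0=1 clk=1
t3.Δ1 s1=0 s2=1 s0=1 clk=0
t4.Δ0 s1=0 s2=1 s0=1 clk=0
t4.Δ1 s1=0 s2=1 s0=1 clk=1
t4.Δ2 s1=1 s2=1 s0=1 clk=1
t4.Δ3 s1=1 s2=0 s0=1 clk=1
t5.Δ0 s1=1 s2=0 s0=1 clk=1
t5.Δ1 s1=1 s2=0 s0=0 clk=0
t6.Δ0 s1=1 s2=0 s0=0 clk=0
t6.Δ1 s1=1 s2=0 s0=1 clk=1
t6.Δ2 s1=0 s2=0 s0=1 clk=1
t6.Δ3 s1=0 s2=1 s0=1 clk=1
t7.Δ0 s1=0 s2=1 s0=1 clk=1
t7.Δ1 s1=0 s2=1 s0=1 clk=0
t8.Δ0 s1=0 s2=1 s0=1 clk=0
t8.Δ1 s1=0 s2=1 s0=1 clk=1
t8.Δ2 s1=1 s2=1 s0=1 clk=1
t8.Δ3 s1=1 s2=0 s0=1 clk=1
t9.Δ0 s1=1 s2=0 s0=1 clk=1
t9.Δ1 s1=1 s2=0 s0=0 clk=0
t10.Δ0 s1=1 s2=0 s0=0 clk=0
t10.Δ1 s1=1 s2=0 s0=1 clk=1
t10.Δ2 s1=0 s2=0 s0=1 clk=1
t10.Δ3 s1=0 s2=1 s0=1 clk=1
t11.Δ0 s1=0 s2=1 s0=1 clk=1
t11.Δ1 s1=0 s2=1 s0=1 clk=0
t12.Δ0 s1=0 s2=1 s0=1 clk=0
t12.Δ1 s1=0 s2=1 s0=1 clk=1
t12.Δ2 s1=1 s2=1 s0=1 clk=1
t12.Δ3 s1=1 s2=0 s0=1 clk=1
t13.Δ0 s1=1 s2=0 s0=1 clk=1
t13.Δ1 s1=1 s2=0 s0=0 clk=0
t14.Δ0 s1=1 s2=0 s0=0 clk=0
t14.Δ1 s1=1 s2=0 s0=1 clk=1
t14.Δ2 s1=0 s2=0 s0=1 clk=1
t14.Δ3 s1=0 s2=1 s0=1 clk=1
t15.Δ0 s1=0 s2=1 s0=1 clk=1
t15.Δ1 s1=0 s2=1 s0=1 clk=0
t16.Δ0 s1=0 s2=1 s0=1 clk=0
t16.Δ1 s1=0 s2=1 s0=1 clk=1
t16.Δ2 s1=1 s2=1 s0=1 clk=1
t16.Δ3 s1=1 s2=0 s0=1 clk=1
t17.Δ0 s1=1 s2=0 s0=1 clk=1
t17.Δ1 s1=1 s2=0 s0=0 clk=0
t18.Δ0 s1=1 s2=0 s0=0 clk=0
t18.Δ1 s1=1 s2=0 s0=1 clk=1
t18.Δ2 s1=0 s2=0 s0=1 clk=1
t18.Δ3 s1=0 s2=1 s0=1 clk=1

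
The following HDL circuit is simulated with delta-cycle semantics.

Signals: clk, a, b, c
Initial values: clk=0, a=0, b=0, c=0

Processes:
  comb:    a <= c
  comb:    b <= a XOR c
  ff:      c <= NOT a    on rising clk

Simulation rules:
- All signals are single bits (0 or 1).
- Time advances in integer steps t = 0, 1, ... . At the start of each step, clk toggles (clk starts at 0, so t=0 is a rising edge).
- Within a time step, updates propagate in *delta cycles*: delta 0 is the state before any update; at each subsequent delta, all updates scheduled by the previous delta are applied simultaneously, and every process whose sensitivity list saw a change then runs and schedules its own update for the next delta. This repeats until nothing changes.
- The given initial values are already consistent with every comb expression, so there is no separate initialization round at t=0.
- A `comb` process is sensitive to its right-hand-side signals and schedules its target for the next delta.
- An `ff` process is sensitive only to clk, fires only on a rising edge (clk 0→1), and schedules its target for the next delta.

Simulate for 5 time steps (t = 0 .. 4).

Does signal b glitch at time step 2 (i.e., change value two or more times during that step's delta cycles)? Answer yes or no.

t=0 Δ0: c=0 clk=0 a=0 b=0
  Δ1: clk:0→1
  Δ2: c:0→1
  Δ3: a:0→1, b:0→1
  Δ4: b:1→0
  (4Δ to stable)
t=1 Δ0: c=1 clk=1 a=1 b=0
  Δ1: clk:1→0
  (1Δ to stable)
t=2 Δ0: c=1 clk=0 a=1 b=0
  Δ1: clk:0→1
  Δ2: c:1→0
  Δ3: a:1→0, b:0→1
  Δ4: b:1→0
  (4Δ to stable)
t=3 Δ0: c=0 clk=1 a=0 b=0
  Δ1: clk:1→0
  (1Δ to stable)
t=4 Δ0: c=0 clk=0 a=0 b=0
  Δ1: clk:0→1
  Δ2: c:0→1
  Δ3: a:0→1, b:0→1
  Δ4: b:1→0
  (4Δ to stable)

yes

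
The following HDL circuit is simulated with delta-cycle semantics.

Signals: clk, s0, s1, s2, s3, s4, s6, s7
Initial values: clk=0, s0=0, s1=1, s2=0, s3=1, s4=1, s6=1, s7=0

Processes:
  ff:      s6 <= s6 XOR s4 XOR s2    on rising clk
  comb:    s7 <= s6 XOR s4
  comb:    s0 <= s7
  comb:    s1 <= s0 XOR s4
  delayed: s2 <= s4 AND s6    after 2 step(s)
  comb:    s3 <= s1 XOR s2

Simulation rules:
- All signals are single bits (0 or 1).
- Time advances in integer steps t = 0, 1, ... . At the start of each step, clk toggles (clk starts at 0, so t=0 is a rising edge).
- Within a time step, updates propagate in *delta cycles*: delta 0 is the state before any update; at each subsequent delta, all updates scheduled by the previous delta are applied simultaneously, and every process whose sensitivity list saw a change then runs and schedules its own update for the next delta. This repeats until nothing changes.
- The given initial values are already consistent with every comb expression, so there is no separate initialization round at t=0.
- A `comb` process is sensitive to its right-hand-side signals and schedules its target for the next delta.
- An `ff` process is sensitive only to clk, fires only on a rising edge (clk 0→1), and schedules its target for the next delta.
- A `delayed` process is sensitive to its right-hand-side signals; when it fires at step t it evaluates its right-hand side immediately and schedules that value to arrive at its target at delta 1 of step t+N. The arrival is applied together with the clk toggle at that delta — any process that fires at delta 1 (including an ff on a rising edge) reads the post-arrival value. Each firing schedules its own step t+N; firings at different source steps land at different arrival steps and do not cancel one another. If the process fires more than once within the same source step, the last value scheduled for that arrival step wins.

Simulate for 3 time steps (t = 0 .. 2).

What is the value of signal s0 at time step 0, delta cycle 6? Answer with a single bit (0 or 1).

t=0 Δ0: s0=0 s7=0 clk=0 s6=1 s2=0 s1=1 s4=1 s3=1
  Δ1: clk:0→1
  Δ2: s6:1→0
  Δ3: s7:0→1
  Δ4: s0:0→1
  Δ5: s1:1→0
  Δ6: s3:1→0
  (6Δ to stable)
t=1 Δ0: s0=1 s7=1 clk=1 s6=0 s2=0 s1=0 s4=1 s3=0
  Δ1: clk:1→0
  (1Δ to stable)
t=2 Δ0: s0=1 s7=1 clk=0 s6=0 s2=0 s1=0 s4=1 s3=0
  Δ1: clk:0→1
  Δ2: s6:0→1
  Δ3: s7:1→0
  Δ4: s0:1→0
  Δ5: s1:0→1
  Δ6: s3:0→1
  (6Δ to stable)

1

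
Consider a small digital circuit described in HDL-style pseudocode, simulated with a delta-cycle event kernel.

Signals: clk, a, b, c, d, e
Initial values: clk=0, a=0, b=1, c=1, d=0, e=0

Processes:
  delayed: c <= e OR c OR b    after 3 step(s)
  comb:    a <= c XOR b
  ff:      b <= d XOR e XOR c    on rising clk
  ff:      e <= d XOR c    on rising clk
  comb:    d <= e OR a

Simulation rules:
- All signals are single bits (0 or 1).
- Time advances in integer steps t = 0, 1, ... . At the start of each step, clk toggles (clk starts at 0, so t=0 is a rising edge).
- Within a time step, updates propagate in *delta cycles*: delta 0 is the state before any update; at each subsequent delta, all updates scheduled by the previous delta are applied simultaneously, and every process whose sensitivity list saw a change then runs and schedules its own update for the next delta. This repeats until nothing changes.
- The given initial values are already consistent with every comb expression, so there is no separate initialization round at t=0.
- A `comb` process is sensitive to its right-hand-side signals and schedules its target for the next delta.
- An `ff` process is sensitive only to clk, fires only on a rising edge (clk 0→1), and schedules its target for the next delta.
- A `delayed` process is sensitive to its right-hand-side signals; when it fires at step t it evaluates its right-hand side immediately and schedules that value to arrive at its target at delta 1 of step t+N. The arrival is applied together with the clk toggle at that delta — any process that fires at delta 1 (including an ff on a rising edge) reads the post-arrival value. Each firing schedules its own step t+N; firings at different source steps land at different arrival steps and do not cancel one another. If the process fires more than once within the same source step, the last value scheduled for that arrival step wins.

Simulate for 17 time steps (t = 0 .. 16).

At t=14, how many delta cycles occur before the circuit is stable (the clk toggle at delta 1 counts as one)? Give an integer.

t0.Δ0 d=0 clk=0 a=0 e=0 c=1 b=1
t0.Δ1 d=0 clk=1 a=0 e=0 c=1 b=1
t0.Δ2 d=0 clk=1 a=0 e=1 c=1 b=1
t0.Δ3 d=1 clk=1 a=0 e=1 c=1 b=1
t1.Δ0 d=1 clk=1 a=0 e=1 c=1 b=1
t1.Δ1 d=1 clk=0 a=0 e=1 c=1 b=1
t2.Δ0 d=1 clk=0 a=0 e=1 c=1 b=1
t2.Δ1 d=1 clk=1 a=0 e=1 c=1 b=1
t2.Δ2 d=1 clk=1 a=0 e=0 c=1 b=1
t2.Δ3 d=0 clk=1 a=0 e=0 c=1 b=1
t3.Δ0 d=0 clk=1 a=0 e=0 c=1 b=1
t3.Δ1 d=0 clk=0 a=0 e=0 c=1 b=1
t4.Δ0 d=0 clk=0 a=0 e=0 c=1 b=1
t4.Δ1 d=0 clk=1 a=0 e=0 c=1 b=1
t4.Δ2 d=0 clk=1 a=0 e=1 c=1 b=1
t4.Δ3 d=1 clk=1 a=0 e=1 c=1 b=1
t5.Δ0 d=1 clk=1 a=0 e=1 c=1 b=1
t5.Δ1 d=1 clk=0 a=0 e=1 c=1 b=1
t6.Δ0 d=1 clk=0 a=0 e=1 c=1 b=1
t6.Δ1 d=1 clk=1 a=0 e=1 c=1 b=1
t6.Δ2 d=1 clk=1 a=0 e=0 c=1 b=1
t6.Δ3 d=0 clk=1 a=0 e=0 c=1 b=1
t7.Δ0 d=0 clk=1 a=0 e=0 c=1 b=1
t7.Δ1 d=0 clk=0 a=0 e=0 c=1 b=1
t8.Δ0 d=0 clk=0 a=0 e=0 c=1 b=1
t8.Δ1 d=0 clk=1 a=0 e=0 c=1 b=1
t8.Δ2 d=0 clk=1 a=0 e=1 c=1 b=1
t8.Δ3 d=1 clk=1 a=0 e=1 c=1 b=1
t9.Δ0 d=1 clk=1 a=0 e=1 c=1 b=1
t9.Δ1 d=1 clk=0 a=0 e=1 c=1 b=1
t10.Δ0 d=1 clk=0 a=0 e=1 c=1 b=1
t10.Δ1 d=1 clk=1 a=0 e=1 c=1 b=1
t10.Δ2 d=1 clk=1 a=0 e=0 c=1 b=1
t10.Δ3 d=0 clk=1 a=0 e=0 c=1 b=1
t11.Δ0 d=0 clk=1 a=0 e=0 c=1 b=1
t11.Δ1 d=0 clk=0 a=0 e=0 c=1 b=1
t12.Δ0 d=0 clk=0 a=0 e=0 c=1 b=1
t12.Δ1 d=0 clk=1 a=0 e=0 c=1 b=1
t12.Δ2 d=0 clk=1 a=0 e=1 c=1 b=1
t12.Δ3 d=1 clk=1 a=0 e=1 c=1 b=1
t13.Δ0 d=1 clk=1 a=0 e=1 c=1 b=1
t13.Δ1 d=1 clk=0 a=0 e=1 c=1 b=1
t14.Δ0 d=1 clk=0 a=0 e=1 c=1 b=1
t14.Δ1 d=1 clk=1 a=0 e=1 c=1 b=1
t14.Δ2 d=1 clk=1 a=0 e=0 c=1 b=1
t14.Δ3 d=0 clk=1 a=0 e=0 c=1 b=1
t15.Δ0 d=0 clk=1 a=0 e=0 c=1 b=1
t15.Δ1 d=0 clk=0 a=0 e=0 c=1 b=1
t16.Δ0 d=0 clk=0 a=0 e=0 c=1 b=1
t16.Δ1 d=0 clk=1 a=0 e=0 c=1 b=1
t16.Δ2 d=0 clk=1 a=0 e=1 c=1 b=1
t16.Δ3 d=1 clk=1 a=0 e=1 c=1 b=1

3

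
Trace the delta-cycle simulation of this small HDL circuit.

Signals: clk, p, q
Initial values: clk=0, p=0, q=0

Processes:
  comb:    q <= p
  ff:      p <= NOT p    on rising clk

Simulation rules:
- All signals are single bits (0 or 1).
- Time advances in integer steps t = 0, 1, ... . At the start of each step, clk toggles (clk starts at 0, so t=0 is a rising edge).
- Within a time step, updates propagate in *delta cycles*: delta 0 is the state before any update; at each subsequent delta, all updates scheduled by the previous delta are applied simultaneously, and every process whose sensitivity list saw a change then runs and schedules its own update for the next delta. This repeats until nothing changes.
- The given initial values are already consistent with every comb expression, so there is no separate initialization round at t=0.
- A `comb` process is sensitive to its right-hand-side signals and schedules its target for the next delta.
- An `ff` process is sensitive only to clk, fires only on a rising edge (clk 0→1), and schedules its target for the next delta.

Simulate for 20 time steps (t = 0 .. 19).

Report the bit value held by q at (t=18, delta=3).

0

[bits: q,p,clk]
t=0: Δ0=000 Δ1=001 Δ2=011 Δ3=111 | 3Δ
t=1: Δ0=111 Δ1=110 | 1Δ
t=2: Δ0=110 Δ1=111 Δ2=101 Δ3=001 | 3Δ
t=3: Δ0=001 Δ1=000 | 1Δ
t=4: Δ0=000 Δ1=001 Δ2=011 Δ3=111 | 3Δ
t=5: Δ0=111 Δ1=110 | 1Δ
t=6: Δ0=110 Δ1=111 Δ2=101 Δ3=001 | 3Δ
t=7: Δ0=001 Δ1=000 | 1Δ
t=8: Δ0=000 Δ1=001 Δ2=011 Δ3=111 | 3Δ
t=9: Δ0=111 Δ1=110 | 1Δ
t=10: Δ0=110 Δ1=111 Δ2=101 Δ3=001 | 3Δ
t=11: Δ0=001 Δ1=000 | 1Δ
t=12: Δ0=000 Δ1=001 Δ2=011 Δ3=111 | 3Δ
t=13: Δ0=111 Δ1=110 | 1Δ
t=14: Δ0=110 Δ1=111 Δ2=101 Δ3=001 | 3Δ
t=15: Δ0=001 Δ1=000 | 1Δ
t=16: Δ0=000 Δ1=001 Δ2=011 Δ3=111 | 3Δ
t=17: Δ0=111 Δ1=110 | 1Δ
t=18: Δ0=110 Δ1=111 Δ2=101 Δ3=001 | 3Δ
t=19: Δ0=001 Δ1=000 | 1Δ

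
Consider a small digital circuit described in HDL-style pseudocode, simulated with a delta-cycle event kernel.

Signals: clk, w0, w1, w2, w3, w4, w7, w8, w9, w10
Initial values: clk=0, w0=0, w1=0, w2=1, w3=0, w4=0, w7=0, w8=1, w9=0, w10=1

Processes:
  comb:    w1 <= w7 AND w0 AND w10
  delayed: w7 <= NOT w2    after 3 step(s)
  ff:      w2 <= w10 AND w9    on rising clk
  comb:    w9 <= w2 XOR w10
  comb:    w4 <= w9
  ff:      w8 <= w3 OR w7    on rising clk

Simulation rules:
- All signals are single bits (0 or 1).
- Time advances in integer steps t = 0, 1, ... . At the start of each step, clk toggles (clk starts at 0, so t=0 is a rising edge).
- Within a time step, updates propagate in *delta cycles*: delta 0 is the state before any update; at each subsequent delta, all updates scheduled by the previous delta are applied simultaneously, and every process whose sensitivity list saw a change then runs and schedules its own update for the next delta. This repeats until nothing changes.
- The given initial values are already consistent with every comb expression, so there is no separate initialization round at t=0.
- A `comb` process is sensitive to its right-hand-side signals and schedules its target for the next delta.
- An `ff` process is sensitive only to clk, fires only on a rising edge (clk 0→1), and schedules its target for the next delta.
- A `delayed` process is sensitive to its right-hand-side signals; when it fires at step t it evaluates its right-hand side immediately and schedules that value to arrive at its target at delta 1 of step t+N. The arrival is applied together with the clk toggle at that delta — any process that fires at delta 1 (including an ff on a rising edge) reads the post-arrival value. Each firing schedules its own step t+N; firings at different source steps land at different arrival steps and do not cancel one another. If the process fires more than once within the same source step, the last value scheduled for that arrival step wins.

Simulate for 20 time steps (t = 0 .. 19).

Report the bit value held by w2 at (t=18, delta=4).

t0.Δ0 w7=0 w8=1 w10=1 w4=0 w9=0 w1=0 w2=1 w3=0 clk=0 w0=0
t0.Δ1 w7=0 w8=1 w10=1 w4=0 w9=0 w1=0 w2=1 w3=0 clk=1 w0=0
t0.Δ2 w7=0 w8=0 w10=1 w4=0 w9=0 w1=0 w2=0 w3=0 clk=1 w0=0
t0.Δ3 w7=0 w8=0 w10=1 w4=0 w9=1 w1=0 w2=0 w3=0 clk=1 w0=0
t0.Δ4 w7=0 w8=0 w10=1 w4=1 w9=1 w1=0 w2=0 w3=0 clk=1 w0=0
t1.Δ0 w7=0 w8=0 w10=1 w4=1 w9=1 w1=0 w2=0 w3=0 clk=1 w0=0
t1.Δ1 w7=0 w8=0 w10=1 w4=1 w9=1 w1=0 w2=0 w3=0 clk=0 w0=0
t2.Δ0 w7=0 w8=0 w10=1 w4=1 w9=1 w1=0 w2=0 w3=0 clk=0 w0=0
t2.Δ1 w7=0 w8=0 w10=1 w4=1 w9=1 w1=0 w2=0 w3=0 clk=1 w0=0
t2.Δ2 w7=0 w8=0 w10=1 w4=1 w9=1 w1=0 w2=1 w3=0 clk=1 w0=0
t2.Δ3 w7=0 w8=0 w10=1 w4=1 w9=0 w1=0 w2=1 w3=0 clk=1 w0=0
t2.Δ4 w7=0 w8=0 w10=1 w4=0 w9=0 w1=0 w2=1 w3=0 clk=1 w0=0
t3.Δ0 w7=0 w8=0 w10=1 w4=0 w9=0 w1=0 w2=1 w3=0 clk=1 w0=0
t3.Δ1 w7=1 w8=0 w10=1 w4=0 w9=0 w1=0 w2=1 w3=0 clk=0 w0=0
t4.Δ0 w7=1 w8=0 w10=1 w4=0 w9=0 w1=0 w2=1 w3=0 clk=0 w0=0
t4.Δ1 w7=1 w8=0 w10=1 w4=0 w9=0 w1=0 w2=1 w3=0 clk=1 w0=0
t4.Δ2 w7=1 w8=1 w10=1 w4=0 w9=0 w1=0 w2=0 w3=0 clk=1 w0=0
t4.Δ3 w7=1 w8=1 w10=1 w4=0 w9=1 w1=0 w2=0 w3=0 clk=1 w0=0
t4.Δ4 w7=1 w8=1 w10=1 w4=1 w9=1 w1=0 w2=0 w3=0 clk=1 w0=0
t5.Δ0 w7=1 w8=1 w10=1 w4=1 w9=1 w1=0 w2=0 w3=0 clk=1 w0=0
t5.Δ1 w7=0 w8=1 w10=1 w4=1 w9=1 w1=0 w2=0 w3=0 clk=0 w0=0
t6.Δ0 w7=0 w8=1 w10=1 w4=1 w9=1 w1=0 w2=0 w3=0 clk=0 w0=0
t6.Δ1 w7=0 w8=1 w10=1 w4=1 w9=1 w1=0 w2=0 w3=0 clk=1 w0=0
t6.Δ2 w7=0 w8=0 w10=1 w4=1 w9=1 w1=0 w2=1 w3=0 clk=1 w0=0
t6.Δ3 w7=0 w8=0 w10=1 w4=1 w9=0 w1=0 w2=1 w3=0 clk=1 w0=0
t6.Δ4 w7=0 w8=0 w10=1 w4=0 w9=0 w1=0 w2=1 w3=0 clk=1 w0=0
t7.Δ0 w7=0 w8=0 w10=1 w4=0 w9=0 w1=0 w2=1 w3=0 clk=1 w0=0
t7.Δ1 w7=1 w8=0 w10=1 w4=0 w9=0 w1=0 w2=1 w3=0 clk=0 w0=0
t8.Δ0 w7=1 w8=0 w10=1 w4=0 w9=0 w1=0 w2=1 w3=0 clk=0 w0=0
t8.Δ1 w7=1 w8=0 w10=1 w4=0 w9=0 w1=0 w2=1 w3=0 clk=1 w0=0
t8.Δ2 w7=1 w8=1 w10=1 w4=0 w9=0 w1=0 w2=0 w3=0 clk=1 w0=0
t8.Δ3 w7=1 w8=1 w10=1 w4=0 w9=1 w1=0 w2=0 w3=0 clk=1 w0=0
t8.Δ4 w7=1 w8=1 w10=1 w4=1 w9=1 w1=0 w2=0 w3=0 clk=1 w0=0
t9.Δ0 w7=1 w8=1 w10=1 w4=1 w9=1 w1=0 w2=0 w3=0 clk=1 w0=0
t9.Δ1 w7=0 w8=1 w10=1 w4=1 w9=1 w1=0 w2=0 w3=0 clk=0 w0=0
t10.Δ0 w7=0 w8=1 w10=1 w4=1 w9=1 w1=0 w2=0 w3=0 clk=0 w0=0
t10.Δ1 w7=0 w8=1 w10=1 w4=1 w9=1 w1=0 w2=0 w3=0 clk=1 w0=0
t10.Δ2 w7=0 w8=0 w10=1 w4=1 w9=1 w1=0 w2=1 w3=0 clk=1 w0=0
t10.Δ3 w7=0 w8=0 w10=1 w4=1 w9=0 w1=0 w2=1 w3=0 clk=1 w0=0
t10.Δ4 w7=0 w8=0 w10=1 w4=0 w9=0 w1=0 w2=1 w3=0 clk=1 w0=0
t11.Δ0 w7=0 w8=0 w10=1 w4=0 w9=0 w1=0 w2=1 w3=0 clk=1 w0=0
t11.Δ1 w7=1 w8=0 w10=1 w4=0 w9=0 w1=0 w2=1 w3=0 clk=0 w0=0
t12.Δ0 w7=1 w8=0 w10=1 w4=0 w9=0 w1=0 w2=1 w3=0 clk=0 w0=0
t12.Δ1 w7=1 w8=0 w10=1 w4=0 w9=0 w1=0 w2=1 w3=0 clk=1 w0=0
t12.Δ2 w7=1 w8=1 w10=1 w4=0 w9=0 w1=0 w2=0 w3=0 clk=1 w0=0
t12.Δ3 w7=1 w8=1 w10=1 w4=0 w9=1 w1=0 w2=0 w3=0 clk=1 w0=0
t12.Δ4 w7=1 w8=1 w10=1 w4=1 w9=1 w1=0 w2=0 w3=0 clk=1 w0=0
t13.Δ0 w7=1 w8=1 w10=1 w4=1 w9=1 w1=0 w2=0 w3=0 clk=1 w0=0
t13.Δ1 w7=0 w8=1 w10=1 w4=1 w9=1 w1=0 w2=0 w3=0 clk=0 w0=0
t14.Δ0 w7=0 w8=1 w10=1 w4=1 w9=1 w1=0 w2=0 w3=0 clk=0 w0=0
t14.Δ1 w7=0 w8=1 w10=1 w4=1 w9=1 w1=0 w2=0 w3=0 clk=1 w0=0
t14.Δ2 w7=0 w8=0 w10=1 w4=1 w9=1 w1=0 w2=1 w3=0 clk=1 w0=0
t14.Δ3 w7=0 w8=0 w10=1 w4=1 w9=0 w1=0 w2=1 w3=0 clk=1 w0=0
t14.Δ4 w7=0 w8=0 w10=1 w4=0 w9=0 w1=0 w2=1 w3=0 clk=1 w0=0
t15.Δ0 w7=0 w8=0 w10=1 w4=0 w9=0 w1=0 w2=1 w3=0 clk=1 w0=0
t15.Δ1 w7=1 w8=0 w10=1 w4=0 w9=0 w1=0 w2=1 w3=0 clk=0 w0=0
t16.Δ0 w7=1 w8=0 w10=1 w4=0 w9=0 w1=0 w2=1 w3=0 clk=0 w0=0
t16.Δ1 w7=1 w8=0 w10=1 w4=0 w9=0 w1=0 w2=1 w3=0 clk=1 w0=0
t16.Δ2 w7=1 w8=1 w10=1 w4=0 w9=0 w1=0 w2=0 w3=0 clk=1 w0=0
t16.Δ3 w7=1 w8=1 w10=1 w4=0 w9=1 w1=0 w2=0 w3=0 clk=1 w0=0
t16.Δ4 w7=1 w8=1 w10=1 w4=1 w9=1 w1=0 w2=0 w3=0 clk=1 w0=0
t17.Δ0 w7=1 w8=1 w10=1 w4=1 w9=1 w1=0 w2=0 w3=0 clk=1 w0=0
t17.Δ1 w7=0 w8=1 w10=1 w4=1 w9=1 w1=0 w2=0 w3=0 clk=0 w0=0
t18.Δ0 w7=0 w8=1 w10=1 w4=1 w9=1 w1=0 w2=0 w3=0 clk=0 w0=0
t18.Δ1 w7=0 w8=1 w10=1 w4=1 w9=1 w1=0 w2=0 w3=0 clk=1 w0=0
t18.Δ2 w7=0 w8=0 w10=1 w4=1 w9=1 w1=0 w2=1 w3=0 clk=1 w0=0
t18.Δ3 w7=0 w8=0 w10=1 w4=1 w9=0 w1=0 w2=1 w3=0 clk=1 w0=0
t18.Δ4 w7=0 w8=0 w10=1 w4=0 w9=0 w1=0 w2=1 w3=0 clk=1 w0=0
t19.Δ0 w7=0 w8=0 w10=1 w4=0 w9=0 w1=0 w2=1 w3=0 clk=1 w0=0
t19.Δ1 w7=1 w8=0 w10=1 w4=0 w9=0 w1=0 w2=1 w3=0 clk=0 w0=0

1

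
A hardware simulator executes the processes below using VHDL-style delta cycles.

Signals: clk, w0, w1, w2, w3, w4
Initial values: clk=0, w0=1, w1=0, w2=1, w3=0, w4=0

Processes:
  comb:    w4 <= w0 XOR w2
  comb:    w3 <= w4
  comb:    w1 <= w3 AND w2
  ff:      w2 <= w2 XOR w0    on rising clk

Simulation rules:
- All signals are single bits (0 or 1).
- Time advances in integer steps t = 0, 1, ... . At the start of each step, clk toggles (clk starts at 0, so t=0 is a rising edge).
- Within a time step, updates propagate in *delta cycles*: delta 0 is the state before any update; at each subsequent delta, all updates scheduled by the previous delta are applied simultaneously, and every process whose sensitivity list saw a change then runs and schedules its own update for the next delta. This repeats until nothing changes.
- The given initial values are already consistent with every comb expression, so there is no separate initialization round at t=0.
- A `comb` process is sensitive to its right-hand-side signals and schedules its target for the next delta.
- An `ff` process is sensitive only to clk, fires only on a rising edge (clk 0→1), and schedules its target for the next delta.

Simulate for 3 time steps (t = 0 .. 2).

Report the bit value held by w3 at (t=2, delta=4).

t0.Δ0 w4=0 clk=0 w1=0 w3=0 w2=1 w0=1
t0.Δ1 w4=0 clk=1 w1=0 w3=0 w2=1 w0=1
t0.Δ2 w4=0 clk=1 w1=0 w3=0 w2=0 w0=1
t0.Δ3 w4=1 clk=1 w1=0 w3=0 w2=0 w0=1
t0.Δ4 w4=1 clk=1 w1=0 w3=1 w2=0 w0=1
t1.Δ0 w4=1 clk=1 w1=0 w3=1 w2=0 w0=1
t1.Δ1 w4=1 clk=0 w1=0 w3=1 w2=0 w0=1
t2.Δ0 w4=1 clk=0 w1=0 w3=1 w2=0 w0=1
t2.Δ1 w4=1 clk=1 w1=0 w3=1 w2=0 w0=1
t2.Δ2 w4=1 clk=1 w1=0 w3=1 w2=1 w0=1
t2.Δ3 w4=0 clk=1 w1=1 w3=1 w2=1 w0=1
t2.Δ4 w4=0 clk=1 w1=1 w3=0 w2=1 w0=1
t2.Δ5 w4=0 clk=1 w1=0 w3=0 w2=1 w0=1

0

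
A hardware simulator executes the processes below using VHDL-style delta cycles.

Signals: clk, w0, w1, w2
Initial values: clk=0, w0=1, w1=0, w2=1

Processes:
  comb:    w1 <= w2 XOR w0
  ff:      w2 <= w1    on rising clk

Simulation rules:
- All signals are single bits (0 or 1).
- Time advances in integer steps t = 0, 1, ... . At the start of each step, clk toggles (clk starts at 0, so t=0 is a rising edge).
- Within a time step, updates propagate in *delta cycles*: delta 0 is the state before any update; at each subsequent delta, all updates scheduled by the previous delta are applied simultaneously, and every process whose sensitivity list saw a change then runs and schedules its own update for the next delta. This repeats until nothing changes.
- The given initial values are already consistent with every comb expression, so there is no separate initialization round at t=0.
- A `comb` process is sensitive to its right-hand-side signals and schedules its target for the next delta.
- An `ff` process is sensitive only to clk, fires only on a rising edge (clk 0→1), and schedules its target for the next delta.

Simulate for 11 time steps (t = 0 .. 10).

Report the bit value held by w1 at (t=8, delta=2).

t0.Δ0 clk=0 w1=0 w0=1 w2=1
t0.Δ1 clk=1 w1=0 w0=1 w2=1
t0.Δ2 clk=1 w1=0 w0=1 w2=0
t0.Δ3 clk=1 w1=1 w0=1 w2=0
t1.Δ0 clk=1 w1=1 w0=1 w2=0
t1.Δ1 clk=0 w1=1 w0=1 w2=0
t2.Δ0 clk=0 w1=1 w0=1 w2=0
t2.Δ1 clk=1 w1=1 w0=1 w2=0
t2.Δ2 clk=1 w1=1 w0=1 w2=1
t2.Δ3 clk=1 w1=0 w0=1 w2=1
t3.Δ0 clk=1 w1=0 w0=1 w2=1
t3.Δ1 clk=0 w1=0 w0=1 w2=1
t4.Δ0 clk=0 w1=0 w0=1 w2=1
t4.Δ1 clk=1 w1=0 w0=1 w2=1
t4.Δ2 clk=1 w1=0 w0=1 w2=0
t4.Δ3 clk=1 w1=1 w0=1 w2=0
t5.Δ0 clk=1 w1=1 w0=1 w2=0
t5.Δ1 clk=0 w1=1 w0=1 w2=0
t6.Δ0 clk=0 w1=1 w0=1 w2=0
t6.Δ1 clk=1 w1=1 w0=1 w2=0
t6.Δ2 clk=1 w1=1 w0=1 w2=1
t6.Δ3 clk=1 w1=0 w0=1 w2=1
t7.Δ0 clk=1 w1=0 w0=1 w2=1
t7.Δ1 clk=0 w1=0 w0=1 w2=1
t8.Δ0 clk=0 w1=0 w0=1 w2=1
t8.Δ1 clk=1 w1=0 w0=1 w2=1
t8.Δ2 clk=1 w1=0 w0=1 w2=0
t8.Δ3 clk=1 w1=1 w0=1 w2=0
t9.Δ0 clk=1 w1=1 w0=1 w2=0
t9.Δ1 clk=0 w1=1 w0=1 w2=0
t10.Δ0 clk=0 w1=1 w0=1 w2=0
t10.Δ1 clk=1 w1=1 w0=1 w2=0
t10.Δ2 clk=1 w1=1 w0=1 w2=1
t10.Δ3 clk=1 w1=0 w0=1 w2=1

0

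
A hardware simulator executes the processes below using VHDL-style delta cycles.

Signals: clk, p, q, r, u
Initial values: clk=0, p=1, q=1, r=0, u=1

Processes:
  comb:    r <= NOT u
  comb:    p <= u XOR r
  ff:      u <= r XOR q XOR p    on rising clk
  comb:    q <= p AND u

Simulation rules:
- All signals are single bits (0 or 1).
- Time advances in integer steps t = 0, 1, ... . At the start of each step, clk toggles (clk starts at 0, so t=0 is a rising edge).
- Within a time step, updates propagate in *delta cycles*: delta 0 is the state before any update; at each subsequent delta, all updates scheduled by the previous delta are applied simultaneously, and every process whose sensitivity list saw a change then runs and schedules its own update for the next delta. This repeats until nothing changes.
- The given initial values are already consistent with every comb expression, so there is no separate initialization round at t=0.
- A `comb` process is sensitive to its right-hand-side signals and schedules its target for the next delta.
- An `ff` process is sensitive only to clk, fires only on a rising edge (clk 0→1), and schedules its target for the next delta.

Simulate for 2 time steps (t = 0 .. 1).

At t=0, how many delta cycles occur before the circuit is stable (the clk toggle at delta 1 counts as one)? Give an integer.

[bits: q,p,r,clk,u]
t=0: Δ0=11001 Δ1=11011 Δ2=11010 Δ3=00110 Δ4=01110 | 4Δ
t=1: Δ0=01110 Δ1=01100 | 1Δ

4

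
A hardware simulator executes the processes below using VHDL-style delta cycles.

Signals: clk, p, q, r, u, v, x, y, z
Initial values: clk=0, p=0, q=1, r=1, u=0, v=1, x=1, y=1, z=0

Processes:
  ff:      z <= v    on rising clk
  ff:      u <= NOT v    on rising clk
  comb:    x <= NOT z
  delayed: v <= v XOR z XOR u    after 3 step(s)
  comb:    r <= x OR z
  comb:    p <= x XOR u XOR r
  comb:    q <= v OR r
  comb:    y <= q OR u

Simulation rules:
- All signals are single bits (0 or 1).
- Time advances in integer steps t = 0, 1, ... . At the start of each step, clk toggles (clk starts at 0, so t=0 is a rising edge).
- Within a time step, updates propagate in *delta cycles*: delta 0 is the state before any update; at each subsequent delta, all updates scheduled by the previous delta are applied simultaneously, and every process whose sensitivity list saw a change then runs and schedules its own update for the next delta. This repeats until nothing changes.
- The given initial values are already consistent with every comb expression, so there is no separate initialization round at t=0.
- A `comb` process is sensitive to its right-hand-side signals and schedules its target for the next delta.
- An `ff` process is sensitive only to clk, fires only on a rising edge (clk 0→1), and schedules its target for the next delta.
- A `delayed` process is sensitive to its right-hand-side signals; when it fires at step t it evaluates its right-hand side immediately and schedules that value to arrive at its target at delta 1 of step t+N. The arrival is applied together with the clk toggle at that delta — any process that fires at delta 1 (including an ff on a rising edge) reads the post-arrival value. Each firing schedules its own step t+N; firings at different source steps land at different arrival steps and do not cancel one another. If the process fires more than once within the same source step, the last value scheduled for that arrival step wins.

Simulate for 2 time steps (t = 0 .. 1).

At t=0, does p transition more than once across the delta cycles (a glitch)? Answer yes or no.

[bits: v,y,z,p,x,clk,q,u,r]
t=0: Δ0=110010101 Δ1=110011101 Δ2=111011101 Δ3=111001101 Δ4=111101101 | 4Δ
t=1: Δ0=111101101 Δ1=111100101 | 1Δ

no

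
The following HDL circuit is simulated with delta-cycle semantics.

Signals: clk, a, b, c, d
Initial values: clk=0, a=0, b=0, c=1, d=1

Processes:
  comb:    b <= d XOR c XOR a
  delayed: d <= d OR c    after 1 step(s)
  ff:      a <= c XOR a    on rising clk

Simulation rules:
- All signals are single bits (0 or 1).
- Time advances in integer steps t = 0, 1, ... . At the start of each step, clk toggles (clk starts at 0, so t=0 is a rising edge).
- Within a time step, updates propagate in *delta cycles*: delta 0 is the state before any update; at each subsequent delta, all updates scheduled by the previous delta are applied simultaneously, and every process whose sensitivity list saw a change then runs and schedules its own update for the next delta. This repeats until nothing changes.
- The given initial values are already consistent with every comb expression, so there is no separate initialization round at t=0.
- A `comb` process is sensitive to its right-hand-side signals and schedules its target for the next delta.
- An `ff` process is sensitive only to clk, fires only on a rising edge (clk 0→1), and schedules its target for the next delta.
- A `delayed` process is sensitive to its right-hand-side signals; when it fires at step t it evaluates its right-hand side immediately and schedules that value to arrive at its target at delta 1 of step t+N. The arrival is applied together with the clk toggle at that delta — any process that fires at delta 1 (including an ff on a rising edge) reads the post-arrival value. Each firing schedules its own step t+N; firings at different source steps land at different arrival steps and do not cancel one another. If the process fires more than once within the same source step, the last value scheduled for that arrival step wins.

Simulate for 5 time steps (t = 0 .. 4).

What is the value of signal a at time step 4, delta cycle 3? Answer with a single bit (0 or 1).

1

t0.Δ0 c=1 d=1 a=0 b=0 clk=0
t0.Δ1 c=1 d=1 a=0 b=0 clk=1
t0.Δ2 c=1 d=1 a=1 b=0 clk=1
t0.Δ3 c=1 d=1 a=1 b=1 clk=1
t1.Δ0 c=1 d=1 a=1 b=1 clk=1
t1.Δ1 c=1 d=1 a=1 b=1 clk=0
t2.Δ0 c=1 d=1 a=1 b=1 clk=0
t2.Δ1 c=1 d=1 a=1 b=1 clk=1
t2.Δ2 c=1 d=1 a=0 b=1 clk=1
t2.Δ3 c=1 d=1 a=0 b=0 clk=1
t3.Δ0 c=1 d=1 a=0 b=0 clk=1
t3.Δ1 c=1 d=1 a=0 b=0 clk=0
t4.Δ0 c=1 d=1 a=0 b=0 clk=0
t4.Δ1 c=1 d=1 a=0 b=0 clk=1
t4.Δ2 c=1 d=1 a=1 b=0 clk=1
t4.Δ3 c=1 d=1 a=1 b=1 clk=1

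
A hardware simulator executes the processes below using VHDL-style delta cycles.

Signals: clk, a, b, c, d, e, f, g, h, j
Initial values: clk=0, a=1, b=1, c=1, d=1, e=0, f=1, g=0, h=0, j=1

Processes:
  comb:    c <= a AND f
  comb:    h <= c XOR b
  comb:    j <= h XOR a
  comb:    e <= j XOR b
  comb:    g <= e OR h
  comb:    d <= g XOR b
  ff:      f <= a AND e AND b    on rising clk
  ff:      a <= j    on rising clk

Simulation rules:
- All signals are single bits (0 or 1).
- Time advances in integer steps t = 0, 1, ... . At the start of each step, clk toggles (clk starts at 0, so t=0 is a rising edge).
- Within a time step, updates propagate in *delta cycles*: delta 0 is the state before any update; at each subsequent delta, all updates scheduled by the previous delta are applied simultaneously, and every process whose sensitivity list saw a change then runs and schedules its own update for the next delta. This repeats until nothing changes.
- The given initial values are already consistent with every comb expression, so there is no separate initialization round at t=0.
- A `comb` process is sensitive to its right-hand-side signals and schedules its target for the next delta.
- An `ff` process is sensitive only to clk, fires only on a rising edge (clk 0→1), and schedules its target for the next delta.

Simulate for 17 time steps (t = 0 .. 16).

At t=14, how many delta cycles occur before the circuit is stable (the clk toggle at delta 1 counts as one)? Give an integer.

4

t0.Δ0 d=1 a=1 b=1 f=1 j=1 e=0 c=1 g=0 clk=0 h=0
t0.Δ1 d=1 a=1 b=1 f=1 j=1 e=0 c=1 g=0 clk=1 h=0
t0.Δ2 d=1 a=1 b=1 f=0 j=1 e=0 c=1 g=0 clk=1 h=0
t0.Δ3 d=1 a=1 b=1 f=0 j=1 e=0 c=0 g=0 clk=1 h=0
t0.Δ4 d=1 a=1 b=1 f=0 j=1 e=0 c=0 g=0 clk=1 h=1
t0.Δ5 d=1 a=1 b=1 f=0 j=0 e=0 c=0 g=1 clk=1 h=1
t0.Δ6 d=0 a=1 b=1 f=0 j=0 e=1 c=0 g=1 clk=1 h=1
t1.Δ0 d=0 a=1 b=1 f=0 j=0 e=1 c=0 g=1 clk=1 h=1
t1.Δ1 d=0 a=1 b=1 f=0 j=0 e=1 c=0 g=1 clk=0 h=1
t2.Δ0 d=0 a=1 b=1 f=0 j=0 e=1 c=0 g=1 clk=0 h=1
t2.Δ1 d=0 a=1 b=1 f=0 j=0 e=1 c=0 g=1 clk=1 h=1
t2.Δ2 d=0 a=0 b=1 f=1 j=0 e=1 c=0 g=1 clk=1 h=1
t2.Δ3 d=0 a=0 b=1 f=1 j=1 e=1 c=0 g=1 clk=1 h=1
t2.Δ4 d=0 a=0 b=1 f=1 j=1 e=0 c=0 g=1 clk=1 h=1
t3.Δ0 d=0 a=0 b=1 f=1 j=1 e=0 c=0 g=1 clk=1 h=1
t3.Δ1 d=0 a=0 b=1 f=1 j=1 e=0 c=0 g=1 clk=0 h=1
t4.Δ0 d=0 a=0 b=1 f=1 j=1 e=0 c=0 g=1 clk=0 h=1
t4.Δ1 d=0 a=0 b=1 f=1 j=1 e=0 c=0 g=1 clk=1 h=1
t4.Δ2 d=0 a=1 b=1 f=0 j=1 e=0 c=0 g=1 clk=1 h=1
t4.Δ3 d=0 a=1 b=1 f=0 j=0 e=0 c=0 g=1 clk=1 h=1
t4.Δ4 d=0 a=1 b=1 f=0 j=0 e=1 c=0 g=1 clk=1 h=1
t5.Δ0 d=0 a=1 b=1 f=0 j=0 e=1 c=0 g=1 clk=1 h=1
t5.Δ1 d=0 a=1 b=1 f=0 j=0 e=1 c=0 g=1 clk=0 h=1
t6.Δ0 d=0 a=1 b=1 f=0 j=0 e=1 c=0 g=1 clk=0 h=1
t6.Δ1 d=0 a=1 b=1 f=0 j=0 e=1 c=0 g=1 clk=1 h=1
t6.Δ2 d=0 a=0 b=1 f=1 j=0 e=1 c=0 g=1 clk=1 h=1
t6.Δ3 d=0 a=0 b=1 f=1 j=1 e=1 c=0 g=1 clk=1 h=1
t6.Δ4 d=0 a=0 b=1 f=1 j=1 e=0 c=0 g=1 clk=1 h=1
t7.Δ0 d=0 a=0 b=1 f=1 j=1 e=0 c=0 g=1 clk=1 h=1
t7.Δ1 d=0 a=0 b=1 f=1 j=1 e=0 c=0 g=1 clk=0 h=1
t8.Δ0 d=0 a=0 b=1 f=1 j=1 e=0 c=0 g=1 clk=0 h=1
t8.Δ1 d=0 a=0 b=1 f=1 j=1 e=0 c=0 g=1 clk=1 h=1
t8.Δ2 d=0 a=1 b=1 f=0 j=1 e=0 c=0 g=1 clk=1 h=1
t8.Δ3 d=0 a=1 b=1 f=0 j=0 e=0 c=0 g=1 clk=1 h=1
t8.Δ4 d=0 a=1 b=1 f=0 j=0 e=1 c=0 g=1 clk=1 h=1
t9.Δ0 d=0 a=1 b=1 f=0 j=0 e=1 c=0 g=1 clk=1 h=1
t9.Δ1 d=0 a=1 b=1 f=0 j=0 e=1 c=0 g=1 clk=0 h=1
t10.Δ0 d=0 a=1 b=1 f=0 j=0 e=1 c=0 g=1 clk=0 h=1
t10.Δ1 d=0 a=1 b=1 f=0 j=0 e=1 c=0 g=1 clk=1 h=1
t10.Δ2 d=0 a=0 b=1 f=1 j=0 e=1 c=0 g=1 clk=1 h=1
t10.Δ3 d=0 a=0 b=1 f=1 j=1 e=1 c=0 g=1 clk=1 h=1
t10.Δ4 d=0 a=0 b=1 f=1 j=1 e=0 c=0 g=1 clk=1 h=1
t11.Δ0 d=0 a=0 b=1 f=1 j=1 e=0 c=0 g=1 clk=1 h=1
t11.Δ1 d=0 a=0 b=1 f=1 j=1 e=0 c=0 g=1 clk=0 h=1
t12.Δ0 d=0 a=0 b=1 f=1 j=1 e=0 c=0 g=1 clk=0 h=1
t12.Δ1 d=0 a=0 b=1 f=1 j=1 e=0 c=0 g=1 clk=1 h=1
t12.Δ2 d=0 a=1 b=1 f=0 j=1 e=0 c=0 g=1 clk=1 h=1
t12.Δ3 d=0 a=1 b=1 f=0 j=0 e=0 c=0 g=1 clk=1 h=1
t12.Δ4 d=0 a=1 b=1 f=0 j=0 e=1 c=0 g=1 clk=1 h=1
t13.Δ0 d=0 a=1 b=1 f=0 j=0 e=1 c=0 g=1 clk=1 h=1
t13.Δ1 d=0 a=1 b=1 f=0 j=0 e=1 c=0 g=1 clk=0 h=1
t14.Δ0 d=0 a=1 b=1 f=0 j=0 e=1 c=0 g=1 clk=0 h=1
t14.Δ1 d=0 a=1 b=1 f=0 j=0 e=1 c=0 g=1 clk=1 h=1
t14.Δ2 d=0 a=0 b=1 f=1 j=0 e=1 c=0 g=1 clk=1 h=1
t14.Δ3 d=0 a=0 b=1 f=1 j=1 e=1 c=0 g=1 clk=1 h=1
t14.Δ4 d=0 a=0 b=1 f=1 j=1 e=0 c=0 g=1 clk=1 h=1
t15.Δ0 d=0 a=0 b=1 f=1 j=1 e=0 c=0 g=1 clk=1 h=1
t15.Δ1 d=0 a=0 b=1 f=1 j=1 e=0 c=0 g=1 clk=0 h=1
t16.Δ0 d=0 a=0 b=1 f=1 j=1 e=0 c=0 g=1 clk=0 h=1
t16.Δ1 d=0 a=0 b=1 f=1 j=1 e=0 c=0 g=1 clk=1 h=1
t16.Δ2 d=0 a=1 b=1 f=0 j=1 e=0 c=0 g=1 clk=1 h=1
t16.Δ3 d=0 a=1 b=1 f=0 j=0 e=0 c=0 g=1 clk=1 h=1
t16.Δ4 d=0 a=1 b=1 f=0 j=0 e=1 c=0 g=1 clk=1 h=1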